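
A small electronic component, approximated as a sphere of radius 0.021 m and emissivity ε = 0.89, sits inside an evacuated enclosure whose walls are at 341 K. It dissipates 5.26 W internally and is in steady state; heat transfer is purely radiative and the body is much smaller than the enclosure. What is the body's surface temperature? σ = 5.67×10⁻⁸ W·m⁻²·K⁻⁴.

T ≈ 424 K

For a small grey body in a large enclosure, net radiated power = εσA(T⁴ − T_w⁴).
Steady state: P = εσA(T⁴ − T_w⁴) with A = 4πr² = 0.005542 m².
T⁴ = P/(εσA) + T_w⁴ = 5.26/(0.89·5.67×10⁻⁸·0.005542) + (341)⁴
    = 1.881×10¹⁰ + 1.352×10¹⁰ = 3.233×10¹⁰ K⁴.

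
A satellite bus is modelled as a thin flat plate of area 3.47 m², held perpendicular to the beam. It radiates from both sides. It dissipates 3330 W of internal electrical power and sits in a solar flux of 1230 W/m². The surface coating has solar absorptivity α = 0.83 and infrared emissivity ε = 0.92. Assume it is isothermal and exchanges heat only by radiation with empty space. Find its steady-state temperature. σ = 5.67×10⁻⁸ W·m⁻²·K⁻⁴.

At steady state, absorbed solar power + internal power = radiated power.
Absorbed: α·S·A_cross = 0.83·1230·3.470 = 3543 W (cross-section A).
Total input = 3543 + 3330 = 6873 W.
Radiated: εσ·A_surf·T⁴ with A_surf = 2A = 6.940 m².
T⁴ = 6873/(0.92·5.67×10⁻⁸·6.940) = 1.898×10¹⁰ K⁴.

T ≈ 371 K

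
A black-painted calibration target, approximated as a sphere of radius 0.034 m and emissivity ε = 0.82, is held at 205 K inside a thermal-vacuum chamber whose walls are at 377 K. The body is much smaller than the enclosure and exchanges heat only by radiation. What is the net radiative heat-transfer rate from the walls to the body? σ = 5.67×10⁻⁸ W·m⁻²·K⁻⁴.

P_net ≈ 12.5 W

For a small grey body in a large enclosure: P_net = εσA(T_body⁴ − T_wall⁴).
A = 4πr² = 0.01453 m²; T_body⁴ − T_wall⁴ = 1.766×10⁹ − 2.020×10¹⁰ = -1.843×10¹⁰ K⁴.
|P_net| = 0.82·5.67×10⁻⁸·0.01453·1.843×10¹⁰.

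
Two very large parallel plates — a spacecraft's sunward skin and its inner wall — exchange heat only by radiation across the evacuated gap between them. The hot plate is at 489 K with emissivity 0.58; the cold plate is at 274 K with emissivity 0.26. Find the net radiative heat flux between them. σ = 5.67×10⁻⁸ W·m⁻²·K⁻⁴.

q ≈ 639 W/m²

For two infinite grey parallel plates, q = σ(T₁⁴ − T₂⁴)/(1/ε₁ + 1/ε₂ − 1).
T₁⁴ − T₂⁴ = 5.718×10¹⁰ − 5.636×10⁹ = 5.154×10¹⁰ K⁴.
1/ε₁ + 1/ε₂ − 1 = 1.724 + 3.846 − 1 = 4.570.
q = 5.67×10⁻⁸ × 5.154×10¹⁰ / 4.570.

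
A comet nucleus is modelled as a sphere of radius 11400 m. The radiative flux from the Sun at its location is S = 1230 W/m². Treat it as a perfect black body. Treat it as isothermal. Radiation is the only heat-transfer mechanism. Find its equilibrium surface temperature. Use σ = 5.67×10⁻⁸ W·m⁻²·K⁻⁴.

T ≈ 271 K

At equilibrium, absorbed power = emitted power.
Absorbing cross-section = πr² = 4.083×10⁸ m²; emitting surface = 4πr² = 1.633×10⁹ m² (ratio 4).
S·A_cross = εσ·A_surf·T⁴  ⇒  T⁴ = S/(4σ).
T⁴ = 1.00·1230/(4·5.67×10⁻⁸) = 5.423×10⁹ K⁴.
T = (5.423×10⁹)^(1/4).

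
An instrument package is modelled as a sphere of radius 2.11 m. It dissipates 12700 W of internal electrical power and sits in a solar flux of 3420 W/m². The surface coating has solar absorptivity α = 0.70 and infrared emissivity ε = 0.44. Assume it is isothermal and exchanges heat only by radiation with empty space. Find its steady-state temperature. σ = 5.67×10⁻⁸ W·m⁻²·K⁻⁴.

At steady state, absorbed solar power + internal power = radiated power.
Absorbed: α·S·A_cross = 0.70·3420·13.99 = 33480 W (cross-section πr²).
Total input = 33480 + 12700 = 46180 W.
Radiated: εσ·A_surf·T⁴ with A_surf = 4πr² = 55.95 m².
T⁴ = 46180/(0.44·5.67×10⁻⁸·55.95) = 3.309×10¹⁰ K⁴.

T ≈ 427 K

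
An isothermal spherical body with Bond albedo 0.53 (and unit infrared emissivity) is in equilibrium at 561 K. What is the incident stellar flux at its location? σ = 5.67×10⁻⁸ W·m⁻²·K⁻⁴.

(1−a)S·πr² = σ·4πr²·T⁴ ⇒ S = 4σT⁴/(1−a).
S = 4·5.67×10⁻⁸·9.905×10¹⁰/0.470.

S ≈ 47800 W/m²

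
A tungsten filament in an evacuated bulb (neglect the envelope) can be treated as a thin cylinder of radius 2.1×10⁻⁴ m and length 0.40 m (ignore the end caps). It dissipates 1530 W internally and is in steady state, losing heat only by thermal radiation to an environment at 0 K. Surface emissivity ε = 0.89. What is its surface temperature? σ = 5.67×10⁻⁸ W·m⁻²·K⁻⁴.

Steady state: internal power = radiated power, P = εσA T⁴.
Radiating area A = 2πrL = 5.278×10⁻⁴ m².
T⁴ = P/(εσA) = 1530/(0.89·5.67×10⁻⁸·5.278×10⁻⁴) = 5.745×10¹³ K⁴.
T = (5.745×10¹³)^(1/4).

T ≈ 2750 K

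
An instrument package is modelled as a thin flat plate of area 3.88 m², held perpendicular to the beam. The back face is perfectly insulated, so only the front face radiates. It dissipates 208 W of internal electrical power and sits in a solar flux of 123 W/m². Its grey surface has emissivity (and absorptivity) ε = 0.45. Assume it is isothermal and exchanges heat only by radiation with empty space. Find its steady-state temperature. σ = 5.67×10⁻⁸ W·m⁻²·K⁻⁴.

T ≈ 256 K

At steady state, absorbed solar power + internal power = radiated power.
Absorbed: α·S·A_cross = 0.45·123·3.880 = 214.8 W (cross-section A).
Total input = 214.8 + 208 = 422.8 W.
Radiated: εσ·A_surf·T⁴ with A_surf = A = 3.880 m².
T⁴ = 422.8/(0.45·5.67×10⁻⁸·3.880) = 4.270×10⁹ K⁴.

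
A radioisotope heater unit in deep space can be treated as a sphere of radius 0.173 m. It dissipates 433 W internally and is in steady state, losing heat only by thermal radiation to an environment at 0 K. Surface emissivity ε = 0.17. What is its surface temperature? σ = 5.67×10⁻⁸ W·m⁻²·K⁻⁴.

T ≈ 588 K

Steady state: internal power = radiated power, P = εσA T⁴.
Radiating area A = 4πr² = 0.3761 m².
T⁴ = P/(εσA) = 433/(0.17·5.67×10⁻⁸·0.3761) = 1.194×10¹¹ K⁴.
T = (1.194×10¹¹)^(1/4).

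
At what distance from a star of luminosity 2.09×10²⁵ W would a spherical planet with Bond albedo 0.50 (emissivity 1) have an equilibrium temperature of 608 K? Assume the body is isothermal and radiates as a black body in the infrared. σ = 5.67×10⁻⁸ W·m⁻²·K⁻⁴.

For an isothermal black-emitting sphere, (1−a)S·πr² = σ·4πr²·T⁴ ⇒ S = 4σT⁴/(1−a).
S = 4·5.67×10⁻⁸·(608)⁴/0.500 = 61990 W/m².
Flux falls as S = L/(4πd²), so d = √(L/(4πS)) = √(2.09×10²⁵/(4π·61990)).

d ≈ 5.18×10⁹ m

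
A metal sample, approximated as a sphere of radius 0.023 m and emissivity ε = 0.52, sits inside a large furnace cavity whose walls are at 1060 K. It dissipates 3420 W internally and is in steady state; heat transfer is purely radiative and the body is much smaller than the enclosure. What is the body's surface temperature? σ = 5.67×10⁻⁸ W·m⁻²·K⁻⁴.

T ≈ 2080 K

For a small grey body in a large enclosure, net radiated power = εσA(T⁴ − T_w⁴).
Steady state: P = εσA(T⁴ − T_w⁴) with A = 4πr² = 0.006648 m².
T⁴ = P/(εσA) + T_w⁴ = 3420/(0.52·5.67×10⁻⁸·0.006648) + (1060)⁴
    = 1.745×10¹³ + 1.262×10¹² = 1.871×10¹³ K⁴.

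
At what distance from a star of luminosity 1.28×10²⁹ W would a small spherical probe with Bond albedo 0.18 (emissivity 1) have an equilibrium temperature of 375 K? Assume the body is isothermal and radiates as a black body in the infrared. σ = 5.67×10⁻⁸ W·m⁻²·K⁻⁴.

For an isothermal black-emitting sphere, (1−a)S·πr² = σ·4πr²·T⁴ ⇒ S = 4σT⁴/(1−a).
S = 4·5.67×10⁻⁸·(375)⁴/0.820 = 5470 W/m².
Flux falls as S = L/(4πd²), so d = √(L/(4πS)) = √(1.28×10²⁹/(4π·5470)).

d ≈ 1.36×10¹² m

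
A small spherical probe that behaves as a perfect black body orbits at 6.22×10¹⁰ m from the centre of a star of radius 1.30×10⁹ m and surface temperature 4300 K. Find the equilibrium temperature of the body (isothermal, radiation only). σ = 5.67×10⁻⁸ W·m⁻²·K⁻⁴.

T ≈ 440 K

The star's surface emits σT_*⁴; at distance d the flux is S = σT_*⁴(R_*/d)².
S = 5.67×10⁻⁸·(4300)⁴·(1.30×10⁹/6.22×10¹⁰)² = 8468 W/m².
For an isothermal sphere T⁴ = (1−a)S/(4σ) = 3.734×10¹⁰ K⁴.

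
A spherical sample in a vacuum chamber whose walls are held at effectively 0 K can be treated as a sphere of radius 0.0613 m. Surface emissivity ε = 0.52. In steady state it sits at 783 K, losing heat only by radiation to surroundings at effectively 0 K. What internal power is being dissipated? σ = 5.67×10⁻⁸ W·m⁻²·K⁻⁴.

P ≈ 523 W

Steady state: P = εσA T⁴.
A = 4πr² = 0.04722 m²; T⁴ = (783)⁴ = 3.759×10¹¹ K⁴.
P = 0.52 × 5.67×10⁻⁸ × 0.04722 × 3.759×10¹¹.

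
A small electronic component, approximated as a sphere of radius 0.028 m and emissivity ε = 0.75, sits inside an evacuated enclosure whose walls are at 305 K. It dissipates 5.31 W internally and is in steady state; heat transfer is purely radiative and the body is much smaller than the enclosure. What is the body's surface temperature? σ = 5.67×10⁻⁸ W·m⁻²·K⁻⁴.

T ≈ 382 K

For a small grey body in a large enclosure, net radiated power = εσA(T⁴ − T_w⁴).
Steady state: P = εσA(T⁴ − T_w⁴) with A = 4πr² = 0.009852 m².
T⁴ = P/(εσA) + T_w⁴ = 5.31/(0.75·5.67×10⁻⁸·0.009852) + (305)⁴
    = 1.267×10¹⁰ + 8.654×10⁹ = 2.133×10¹⁰ K⁴.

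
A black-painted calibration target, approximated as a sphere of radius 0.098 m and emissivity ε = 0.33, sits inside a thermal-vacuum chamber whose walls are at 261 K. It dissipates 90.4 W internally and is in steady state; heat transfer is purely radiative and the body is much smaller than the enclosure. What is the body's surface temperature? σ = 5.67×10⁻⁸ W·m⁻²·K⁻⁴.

For a small grey body in a large enclosure, net radiated power = εσA(T⁴ − T_w⁴).
Steady state: P = εσA(T⁴ − T_w⁴) with A = 4πr² = 0.1207 m².
T⁴ = P/(εσA) + T_w⁴ = 90.4/(0.33·5.67×10⁻⁸·0.1207) + (261)⁴
    = 4.003×10¹⁰ + 4.640×10⁹ = 4.467×10¹⁰ K⁴.

T ≈ 460 K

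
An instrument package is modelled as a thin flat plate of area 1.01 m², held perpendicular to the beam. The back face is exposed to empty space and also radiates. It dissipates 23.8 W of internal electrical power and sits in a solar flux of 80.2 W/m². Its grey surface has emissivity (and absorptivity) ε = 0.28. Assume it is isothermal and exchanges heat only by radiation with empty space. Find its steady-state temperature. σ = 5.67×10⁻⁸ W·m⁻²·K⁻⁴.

At steady state, absorbed solar power + internal power = radiated power.
Absorbed: α·S·A_cross = 0.28·80.2·1.010 = 22.68 W (cross-section A).
Total input = 22.68 + 23.8 = 46.48 W.
Radiated: εσ·A_surf·T⁴ with A_surf = 2A = 2.020 m².
T⁴ = 46.48/(0.28·5.67×10⁻⁸·2.020) = 1.449×10⁹ K⁴.

T ≈ 195 K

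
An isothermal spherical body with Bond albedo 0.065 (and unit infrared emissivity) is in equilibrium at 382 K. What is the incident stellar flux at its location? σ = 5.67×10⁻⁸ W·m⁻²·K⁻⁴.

(1−a)S·πr² = σ·4πr²·T⁴ ⇒ S = 4σT⁴/(1−a).
S = 4·5.67×10⁻⁸·2.129×10¹⁰/0.935.

S ≈ 5170 W/m²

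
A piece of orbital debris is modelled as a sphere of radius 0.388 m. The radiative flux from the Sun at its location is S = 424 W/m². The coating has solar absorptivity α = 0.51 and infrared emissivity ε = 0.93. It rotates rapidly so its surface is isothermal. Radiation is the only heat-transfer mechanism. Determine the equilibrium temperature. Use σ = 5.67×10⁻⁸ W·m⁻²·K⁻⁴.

T ≈ 179 K

At equilibrium, absorbed power = emitted power.
Absorbing cross-section = πr² = 0.4729 m²; emitting surface = 4πr² = 1.892 m² (ratio 4).
αS·A_cross = εσ·A_surf·T⁴  ⇒  T⁴ = αS/(ε·4σ).
T⁴ = 0.510·424/(0.93·4·5.67×10⁻⁸) = 1.025×10⁹ K⁴.
T = (1.025×10⁹)^(1/4).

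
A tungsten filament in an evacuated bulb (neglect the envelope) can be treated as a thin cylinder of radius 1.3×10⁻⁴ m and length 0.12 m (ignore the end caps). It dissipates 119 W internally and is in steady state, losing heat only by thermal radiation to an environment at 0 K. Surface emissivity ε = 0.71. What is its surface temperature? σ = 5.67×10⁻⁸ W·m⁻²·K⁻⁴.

Steady state: internal power = radiated power, P = εσA T⁴.
Radiating area A = 2πrL = 9.802×10⁻⁵ m².
T⁴ = P/(εσA) = 119/(0.71·5.67×10⁻⁸·9.802×10⁻⁵) = 3.016×10¹³ K⁴.
T = (3.016×10¹³)^(1/4).

T ≈ 2340 K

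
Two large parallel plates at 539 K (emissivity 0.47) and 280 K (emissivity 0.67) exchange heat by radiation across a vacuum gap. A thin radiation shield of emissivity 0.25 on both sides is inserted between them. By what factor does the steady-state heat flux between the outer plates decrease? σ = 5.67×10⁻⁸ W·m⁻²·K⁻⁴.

factor ≈ 3.67

Without shield: q₀ = σΔ(T⁴)/(1/ε₁+1/ε₂−1) with denominator 2.620.
With shield the two gaps are in series; the resistances add: (1/ε₁+1/ε_s−1)+(1/ε_s+1/ε₂−1) = 5.128+4.493 = 9.620.
Heat-flux ratio q₀/q = 9.620/2.620.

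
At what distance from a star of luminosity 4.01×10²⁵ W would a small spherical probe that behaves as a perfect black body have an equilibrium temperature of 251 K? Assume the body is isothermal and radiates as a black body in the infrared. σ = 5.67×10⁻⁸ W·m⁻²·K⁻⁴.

d ≈ 5.95×10¹⁰ m

For an isothermal black-emitting sphere, (1−a)S·πr² = σ·4πr²·T⁴ ⇒ S = 4σT⁴/(1−a).
S = 4·5.67×10⁻⁸·(251)⁴/1.00 = 900.2 W/m².
Flux falls as S = L/(4πd²), so d = √(L/(4πS)) = √(4.01×10²⁵/(4π·900.2)).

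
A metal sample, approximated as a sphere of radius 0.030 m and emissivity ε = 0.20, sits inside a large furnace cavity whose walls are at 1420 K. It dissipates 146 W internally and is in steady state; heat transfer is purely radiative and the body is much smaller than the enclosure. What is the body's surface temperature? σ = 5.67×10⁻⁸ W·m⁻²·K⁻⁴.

For a small grey body in a large enclosure, net radiated power = εσA(T⁴ − T_w⁴).
Steady state: P = εσA(T⁴ − T_w⁴) with A = 4πr² = 0.01131 m².
T⁴ = P/(εσA) + T_w⁴ = 146/(0.20·5.67×10⁻⁸·0.01131) + (1420)⁴
    = 1.138×10¹² + 4.066×10¹² = 5.204×10¹² K⁴.

T ≈ 1510 K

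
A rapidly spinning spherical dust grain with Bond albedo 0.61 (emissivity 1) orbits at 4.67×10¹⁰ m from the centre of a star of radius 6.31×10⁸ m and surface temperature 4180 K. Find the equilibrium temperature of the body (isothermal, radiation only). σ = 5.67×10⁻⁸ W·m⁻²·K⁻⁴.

The star's surface emits σT_*⁴; at distance d the flux is S = σT_*⁴(R_*/d)².
S = 5.67×10⁻⁸·(4180)⁴·(6.31×10⁸/4.67×10¹⁰)² = 3160 W/m².
For an isothermal sphere T⁴ = (1−a)S/(4σ) = 5.434×10⁹ K⁴.

T ≈ 272 K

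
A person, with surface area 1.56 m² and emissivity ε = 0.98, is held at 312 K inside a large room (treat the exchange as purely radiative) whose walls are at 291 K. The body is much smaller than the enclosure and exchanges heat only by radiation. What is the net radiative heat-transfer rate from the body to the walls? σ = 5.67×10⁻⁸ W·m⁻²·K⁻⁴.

P_net ≈ 200 W

For a small grey body in a large enclosure: P_net = εσA(T_body⁴ − T_wall⁴).
A = 1.56 m²; T_body⁴ − T_wall⁴ = 9.476×10⁹ − 7.171×10⁹ = 2.305×10⁹ K⁴.
|P_net| = 0.98·5.67×10⁻⁸·1.560·2.305×10⁹.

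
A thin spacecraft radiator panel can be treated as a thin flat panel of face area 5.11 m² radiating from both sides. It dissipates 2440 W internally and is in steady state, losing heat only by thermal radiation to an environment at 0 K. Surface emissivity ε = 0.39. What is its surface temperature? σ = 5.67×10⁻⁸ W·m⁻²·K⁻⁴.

T ≈ 322 K

Steady state: internal power = radiated power, P = εσA T⁴.
Radiating area A = 2·5.11 = 10.22 m².
T⁴ = P/(εσA) = 2440/(0.39·5.67×10⁻⁸·10.22) = 1.080×10¹⁰ K⁴.
T = (1.080×10¹⁰)^(1/4).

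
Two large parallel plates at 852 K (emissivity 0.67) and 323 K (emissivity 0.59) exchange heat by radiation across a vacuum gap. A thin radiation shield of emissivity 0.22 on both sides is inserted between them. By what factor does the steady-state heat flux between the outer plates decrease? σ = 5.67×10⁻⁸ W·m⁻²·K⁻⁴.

Without shield: q₀ = σΔ(T⁴)/(1/ε₁+1/ε₂−1) with denominator 2.187.
With shield the two gaps are in series; the resistances add: (1/ε₁+1/ε_s−1)+(1/ε_s+1/ε₂−1) = 5.038+5.240 = 10.28.
Heat-flux ratio q₀/q = 10.28/2.187.

factor ≈ 4.70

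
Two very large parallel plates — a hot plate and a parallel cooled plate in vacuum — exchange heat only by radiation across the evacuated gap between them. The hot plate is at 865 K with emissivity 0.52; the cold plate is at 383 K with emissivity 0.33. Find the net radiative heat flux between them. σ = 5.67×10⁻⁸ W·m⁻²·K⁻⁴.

For two infinite grey parallel plates, q = σ(T₁⁴ − T₂⁴)/(1/ε₁ + 1/ε₂ − 1).
T₁⁴ − T₂⁴ = 5.598×10¹¹ − 2.152×10¹⁰ = 5.383×10¹¹ K⁴.
1/ε₁ + 1/ε₂ − 1 = 1.923 + 3.030 − 1 = 3.953.
q = 5.67×10⁻⁸ × 5.383×10¹¹ / 3.953.

q ≈ 7720 W/m²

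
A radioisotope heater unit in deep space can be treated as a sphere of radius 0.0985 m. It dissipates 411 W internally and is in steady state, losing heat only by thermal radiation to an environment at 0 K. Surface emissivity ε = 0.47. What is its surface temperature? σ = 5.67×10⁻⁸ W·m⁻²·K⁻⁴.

T ≈ 596 K

Steady state: internal power = radiated power, P = εσA T⁴.
Radiating area A = 4πr² = 0.1219 m².
T⁴ = P/(εσA) = 411/(0.47·5.67×10⁻⁸·0.1219) = 1.265×10¹¹ K⁴.
T = (1.265×10¹¹)^(1/4).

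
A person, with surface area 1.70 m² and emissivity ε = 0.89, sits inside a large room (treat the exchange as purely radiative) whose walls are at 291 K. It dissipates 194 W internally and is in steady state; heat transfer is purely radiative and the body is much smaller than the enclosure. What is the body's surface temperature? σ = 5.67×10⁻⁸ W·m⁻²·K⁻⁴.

T ≈ 312 K

For a small grey body in a large enclosure, net radiated power = εσA(T⁴ − T_w⁴).
Steady state: P = εσA(T⁴ − T_w⁴) with A = 1.70 m².
T⁴ = P/(εσA) + T_w⁴ = 194/(0.89·5.67×10⁻⁸·1.700) + (291)⁴
    = 2.261×10⁹ + 7.171×10⁹ = 9.432×10⁹ K⁴.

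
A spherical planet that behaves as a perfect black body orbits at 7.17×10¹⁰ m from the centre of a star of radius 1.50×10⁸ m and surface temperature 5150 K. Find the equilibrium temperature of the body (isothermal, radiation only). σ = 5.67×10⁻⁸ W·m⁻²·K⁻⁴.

T ≈ 167 K

The star's surface emits σT_*⁴; at distance d the flux is S = σT_*⁴(R_*/d)².
S = 5.67×10⁻⁸·(5150)⁴·(1.50×10⁸/7.17×10¹⁰)² = 174.6 W/m².
For an isothermal sphere T⁴ = (1−a)S/(4σ) = 7.697×10⁸ K⁴.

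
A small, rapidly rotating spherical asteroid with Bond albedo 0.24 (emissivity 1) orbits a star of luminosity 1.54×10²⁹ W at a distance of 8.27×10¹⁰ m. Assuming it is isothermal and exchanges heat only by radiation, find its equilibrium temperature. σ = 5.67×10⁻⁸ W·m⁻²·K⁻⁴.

First find the stellar flux at distance d: S = L/(4πd²) = 1.54×10²⁹/(4π·(8.27×10¹⁰)²) = 1.792×10⁶ W/m².
For an isothermal sphere, absorbed (1−a)S·πr² = emitted σ·4πr²·T⁴, so T⁴ = (1−a)S/(4σ).
T⁴ = 0.760·1.792×10⁶/(4·5.67×10⁻⁸) = 6.004×10¹² K⁴.

T ≈ 1570 K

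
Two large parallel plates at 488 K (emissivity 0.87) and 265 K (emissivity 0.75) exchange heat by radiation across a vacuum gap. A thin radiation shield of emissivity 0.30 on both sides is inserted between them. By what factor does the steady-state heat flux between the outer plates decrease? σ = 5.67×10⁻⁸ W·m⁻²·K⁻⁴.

factor ≈ 4.82

Without shield: q₀ = σΔ(T⁴)/(1/ε₁+1/ε₂−1) with denominator 1.483.
With shield the two gaps are in series; the resistances add: (1/ε₁+1/ε_s−1)+(1/ε_s+1/ε₂−1) = 3.483+3.667 = 7.149.
Heat-flux ratio q₀/q = 7.149/1.483.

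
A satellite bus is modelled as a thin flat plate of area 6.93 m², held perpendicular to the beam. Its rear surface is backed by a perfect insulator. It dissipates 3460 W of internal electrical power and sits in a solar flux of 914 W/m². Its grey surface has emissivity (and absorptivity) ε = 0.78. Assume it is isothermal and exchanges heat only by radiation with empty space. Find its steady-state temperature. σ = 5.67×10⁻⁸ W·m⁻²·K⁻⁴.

At steady state, absorbed solar power + internal power = radiated power.
Absorbed: α·S·A_cross = 0.78·914·6.930 = 4941 W (cross-section A).
Total input = 4941 + 3460 = 8401 W.
Radiated: εσ·A_surf·T⁴ with A_surf = A = 6.930 m².
T⁴ = 8401/(0.78·5.67×10⁻⁸·6.930) = 2.741×10¹⁰ K⁴.

T ≈ 407 K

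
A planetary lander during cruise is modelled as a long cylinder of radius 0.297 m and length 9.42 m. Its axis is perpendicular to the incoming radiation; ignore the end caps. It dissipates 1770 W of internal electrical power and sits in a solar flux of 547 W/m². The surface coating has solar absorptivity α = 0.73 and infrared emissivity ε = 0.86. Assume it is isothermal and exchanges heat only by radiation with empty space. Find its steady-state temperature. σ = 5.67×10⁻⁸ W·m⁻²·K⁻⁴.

T ≈ 261 K

At steady state, absorbed solar power + internal power = radiated power.
Absorbed: α·S·A_cross = 0.73·547·5.595 = 2234 W (cross-section 2rL).
Total input = 2234 + 1770 = 4004 W.
Radiated: εσ·A_surf·T⁴ with A_surf = 2πrL = 17.58 m².
T⁴ = 4004/(0.86·5.67×10⁻⁸·17.58) = 4.672×10⁹ K⁴.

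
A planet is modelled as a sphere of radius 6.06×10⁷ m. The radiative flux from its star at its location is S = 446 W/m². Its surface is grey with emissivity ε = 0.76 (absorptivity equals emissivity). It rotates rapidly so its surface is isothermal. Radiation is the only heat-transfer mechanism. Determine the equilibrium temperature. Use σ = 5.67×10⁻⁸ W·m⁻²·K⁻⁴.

At equilibrium, absorbed power = emitted power.
Absorbing cross-section = πr² = 1.154×10¹⁶ m²; emitting surface = 4πr² = 4.615×10¹⁶ m² (ratio 4).
εS·A_cross = εσ·A_surf·T⁴  ⇒  T⁴ = S/(4σ)   (ε cancels).
T⁴ = 446/(4·5.67×10⁻⁸) = 1.966×10⁹ K⁴.
T = (1.966×10⁹)^(1/4).

T ≈ 211 K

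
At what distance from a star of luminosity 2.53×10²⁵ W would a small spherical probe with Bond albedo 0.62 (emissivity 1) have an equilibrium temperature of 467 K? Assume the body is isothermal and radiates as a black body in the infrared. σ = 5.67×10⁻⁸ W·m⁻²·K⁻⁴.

For an isothermal black-emitting sphere, (1−a)S·πr² = σ·4πr²·T⁴ ⇒ S = 4σT⁴/(1−a).
S = 4·5.67×10⁻⁸·(467)⁴/0.380 = 28390 W/m².
Flux falls as S = L/(4πd²), so d = √(L/(4πS)) = √(2.53×10²⁵/(4π·28390)).

d ≈ 8.42×10⁹ m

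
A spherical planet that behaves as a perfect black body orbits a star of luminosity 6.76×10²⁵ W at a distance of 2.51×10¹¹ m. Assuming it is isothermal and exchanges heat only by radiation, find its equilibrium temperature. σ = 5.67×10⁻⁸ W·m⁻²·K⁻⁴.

First find the stellar flux at distance d: S = L/(4πd²) = 6.76×10²⁵/(4π·(2.51×10¹¹)²) = 85.39 W/m².
For an isothermal sphere, absorbed (1−a)S·πr² = emitted σ·4πr²·T⁴, so T⁴ = (1−a)S/(4σ).
T⁴ = 1.00·85.39/(4·5.67×10⁻⁸) = 3.765×10⁸ K⁴.

T ≈ 139 K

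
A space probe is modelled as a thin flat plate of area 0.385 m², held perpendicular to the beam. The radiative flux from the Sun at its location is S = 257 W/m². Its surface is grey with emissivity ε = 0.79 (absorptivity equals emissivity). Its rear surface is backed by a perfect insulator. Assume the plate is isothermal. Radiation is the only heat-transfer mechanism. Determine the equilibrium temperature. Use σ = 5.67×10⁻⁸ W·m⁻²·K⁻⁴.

T ≈ 259 K

At equilibrium, absorbed power = emitted power.
Absorbing cross-section = A = 0.3850 m²; emitting surface = A = 0.3850 m² (ratio 1).
εS·A_cross = εσ·A_surf·T⁴  ⇒  T⁴ = S/(1σ)   (ε cancels).
T⁴ = 257/(1·5.67×10⁻⁸) = 4.533×10⁹ K⁴.
T = (4.533×10⁹)^(1/4).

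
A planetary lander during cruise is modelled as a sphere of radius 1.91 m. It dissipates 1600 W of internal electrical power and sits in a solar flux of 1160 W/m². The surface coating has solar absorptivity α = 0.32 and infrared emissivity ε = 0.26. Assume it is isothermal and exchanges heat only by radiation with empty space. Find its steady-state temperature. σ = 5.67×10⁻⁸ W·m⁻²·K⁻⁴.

At steady state, absorbed solar power + internal power = radiated power.
Absorbed: α·S·A_cross = 0.32·1160·11.46 = 4254 W (cross-section πr²).
Total input = 4254 + 1600 = 5854 W.
Radiated: εσ·A_surf·T⁴ with A_surf = 4πr² = 45.84 m².
T⁴ = 5854/(0.26·5.67×10⁻⁸·45.84) = 8.662×10⁹ K⁴.

T ≈ 305 K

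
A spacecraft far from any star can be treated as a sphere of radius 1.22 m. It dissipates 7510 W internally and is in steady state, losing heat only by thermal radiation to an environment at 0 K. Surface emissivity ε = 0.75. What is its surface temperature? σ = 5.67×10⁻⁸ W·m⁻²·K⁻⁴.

T ≈ 312 K

Steady state: internal power = radiated power, P = εσA T⁴.
Radiating area A = 4πr² = 18.70 m².
T⁴ = P/(εσA) = 7510/(0.75·5.67×10⁻⁸·18.70) = 9.442×10⁹ K⁴.
T = (9.442×10⁹)^(1/4).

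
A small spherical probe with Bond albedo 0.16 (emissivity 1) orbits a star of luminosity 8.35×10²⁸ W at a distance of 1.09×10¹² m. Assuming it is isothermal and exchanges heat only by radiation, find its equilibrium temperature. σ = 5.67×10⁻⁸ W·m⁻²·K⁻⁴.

T ≈ 379 K

First find the stellar flux at distance d: S = L/(4πd²) = 8.35×10²⁸/(4π·(1.09×10¹²)²) = 5593 W/m².
For an isothermal sphere, absorbed (1−a)S·πr² = emitted σ·4πr²·T⁴, so T⁴ = (1−a)S/(4σ).
T⁴ = 0.840·5593/(4·5.67×10⁻⁸) = 2.071×10¹⁰ K⁴.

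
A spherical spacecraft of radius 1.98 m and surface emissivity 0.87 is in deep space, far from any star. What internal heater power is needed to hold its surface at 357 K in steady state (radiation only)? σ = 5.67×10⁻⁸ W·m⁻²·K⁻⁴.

P ≈ 39500 W

P = εσ·4πr²·T⁴.
4πr² = 49.27 m²; T⁴ = 1.624×10¹⁰ K⁴.
P = 0.87·5.67×10⁻⁸·49.27·1.624×10¹⁰.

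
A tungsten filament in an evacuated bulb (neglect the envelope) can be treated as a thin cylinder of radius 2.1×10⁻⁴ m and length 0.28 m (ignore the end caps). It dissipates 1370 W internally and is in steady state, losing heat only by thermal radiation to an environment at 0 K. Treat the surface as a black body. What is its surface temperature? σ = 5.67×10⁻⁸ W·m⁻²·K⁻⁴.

Steady state: internal power = radiated power, P = εσA T⁴.
Radiating area A = 2πrL = 3.695×10⁻⁴ m².
T⁴ = P/(εσA) = 1370/(1.0·5.67×10⁻⁸·3.695×10⁻⁴) = 6.540×10¹³ K⁴.
T = (6.540×10¹³)^(1/4).

T ≈ 2840 K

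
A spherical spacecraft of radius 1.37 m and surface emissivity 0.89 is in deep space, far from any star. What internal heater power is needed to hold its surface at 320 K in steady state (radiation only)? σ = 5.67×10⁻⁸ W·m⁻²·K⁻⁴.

P = εσ·4πr²·T⁴.
4πr² = 23.59 m²; T⁴ = 1.049×10¹⁰ K⁴.
P = 0.89·5.67×10⁻⁸·23.59·1.049×10¹⁰.

P ≈ 12500 W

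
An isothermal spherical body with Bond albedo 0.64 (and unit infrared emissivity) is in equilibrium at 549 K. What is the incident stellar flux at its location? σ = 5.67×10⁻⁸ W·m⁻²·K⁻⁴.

(1−a)S·πr² = σ·4πr²·T⁴ ⇒ S = 4σT⁴/(1−a).
S = 4·5.67×10⁻⁸·9.084×10¹⁰/0.360.

S ≈ 57200 W/m²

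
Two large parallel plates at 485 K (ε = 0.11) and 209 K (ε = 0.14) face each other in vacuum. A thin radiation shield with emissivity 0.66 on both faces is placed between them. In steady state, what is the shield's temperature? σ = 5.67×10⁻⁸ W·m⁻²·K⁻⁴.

T_s ≈ 400 K

In steady state the net flux on the hot side equals that on the cold side.
σ(T₁⁴−T_s⁴)/D₁ = σ(T_s⁴−T₂⁴)/D₂, with D₁ = 1/ε₁+1/ε_s−1 = 9.606, D₂ = 1/ε_s+1/ε₂−1 = 7.658.
Solve for T_s⁴: T_s⁴ = (D₂·T₁⁴ + D₁·T₂⁴)/(D₁+D₂) = 2.561×10¹⁰ K⁴.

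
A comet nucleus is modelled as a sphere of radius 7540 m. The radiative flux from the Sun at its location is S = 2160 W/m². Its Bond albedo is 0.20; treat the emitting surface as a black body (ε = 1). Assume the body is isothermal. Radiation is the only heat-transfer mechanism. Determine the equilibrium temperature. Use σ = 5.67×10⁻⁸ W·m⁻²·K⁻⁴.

T ≈ 295 K

At equilibrium, absorbed power = emitted power.
Absorbing cross-section = πr² = 1.786×10⁸ m²; emitting surface = 4πr² = 7.144×10⁸ m² (ratio 4).
(1−a)S·A_cross = εσ·A_surf·T⁴  ⇒  T⁴ = (1−a)S/(4σ).
T⁴ = 0.800·2160/(4·5.67×10⁻⁸) = 7.619×10⁹ K⁴.
T = (7.619×10⁹)^(1/4).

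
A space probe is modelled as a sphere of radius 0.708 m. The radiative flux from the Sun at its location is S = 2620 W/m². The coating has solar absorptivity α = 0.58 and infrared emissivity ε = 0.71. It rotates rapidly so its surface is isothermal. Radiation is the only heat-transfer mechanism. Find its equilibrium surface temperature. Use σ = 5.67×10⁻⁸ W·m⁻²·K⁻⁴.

T ≈ 312 K

At equilibrium, absorbed power = emitted power.
Absorbing cross-section = πr² = 1.575 m²; emitting surface = 4πr² = 6.299 m² (ratio 4).
αS·A_cross = εσ·A_surf·T⁴  ⇒  T⁴ = αS/(ε·4σ).
T⁴ = 0.580·2620/(0.71·4·5.67×10⁻⁸) = 9.437×10⁹ K⁴.
T = (9.437×10⁹)^(1/4).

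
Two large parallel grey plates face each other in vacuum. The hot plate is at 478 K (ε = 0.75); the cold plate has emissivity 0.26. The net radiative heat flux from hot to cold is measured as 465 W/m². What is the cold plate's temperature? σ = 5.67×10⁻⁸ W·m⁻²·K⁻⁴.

q = σ(T₁⁴ − T₂⁴)/(1/ε₁ + 1/ε₂ − 1); denominator = 4.179.
T₂⁴ = T₁⁴ − q·(1/ε₁+1/ε₂−1)/σ = 5.220×10¹⁰ − 465·4.179/5.67×10⁻⁸
    = 1.793×10¹⁰ K⁴.

T₂ ≈ 366 K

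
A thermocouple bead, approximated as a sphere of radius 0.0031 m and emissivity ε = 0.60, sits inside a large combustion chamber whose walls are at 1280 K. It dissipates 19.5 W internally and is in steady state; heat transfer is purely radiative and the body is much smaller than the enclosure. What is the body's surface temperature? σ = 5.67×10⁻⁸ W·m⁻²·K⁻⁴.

T ≈ 1650 K

For a small grey body in a large enclosure, net radiated power = εσA(T⁴ − T_w⁴).
Steady state: P = εσA(T⁴ − T_w⁴) with A = 4πr² = 1.208×10⁻⁴ m².
T⁴ = P/(εσA) + T_w⁴ = 19.5/(0.60·5.67×10⁻⁸·1.208×10⁻⁴) + (1280)⁴
    = 4.746×10¹² + 2.684×10¹² = 7.431×10¹² K⁴.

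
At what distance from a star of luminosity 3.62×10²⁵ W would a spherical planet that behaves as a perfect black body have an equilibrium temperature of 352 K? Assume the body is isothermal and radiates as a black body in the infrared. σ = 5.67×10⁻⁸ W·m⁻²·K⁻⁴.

d ≈ 2.88×10¹⁰ m

For an isothermal black-emitting sphere, (1−a)S·πr² = σ·4πr²·T⁴ ⇒ S = 4σT⁴/(1−a).
S = 4·5.67×10⁻⁸·(352)⁴/1.00 = 3482 W/m².
Flux falls as S = L/(4πd²), so d = √(L/(4πS)) = √(3.62×10²⁵/(4π·3482)).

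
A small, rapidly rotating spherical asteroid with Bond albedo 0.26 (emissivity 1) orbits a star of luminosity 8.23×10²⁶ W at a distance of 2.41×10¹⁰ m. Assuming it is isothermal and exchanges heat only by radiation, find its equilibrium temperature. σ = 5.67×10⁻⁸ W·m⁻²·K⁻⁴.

First find the stellar flux at distance d: S = L/(4πd²) = 8.23×10²⁶/(4π·(2.41×10¹⁰)²) = 1.128×10⁵ W/m².
For an isothermal sphere, absorbed (1−a)S·πr² = emitted σ·4πr²·T⁴, so T⁴ = (1−a)S/(4σ).
T⁴ = 0.740·1.128×10⁵/(4·5.67×10⁻⁸) = 3.679×10¹¹ K⁴.

T ≈ 779 K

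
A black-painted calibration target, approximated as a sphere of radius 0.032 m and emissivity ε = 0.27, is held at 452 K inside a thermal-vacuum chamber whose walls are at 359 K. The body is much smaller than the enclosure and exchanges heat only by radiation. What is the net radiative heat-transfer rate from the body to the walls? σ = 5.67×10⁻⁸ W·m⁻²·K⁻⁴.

For a small grey body in a large enclosure: P_net = εσA(T_body⁴ − T_wall⁴).
A = 4πr² = 0.01287 m²; T_body⁴ − T_wall⁴ = 4.174×10¹⁰ − 1.661×10¹⁰ = 2.513×10¹⁰ K⁴.
|P_net| = 0.27·5.67×10⁻⁸·0.01287·2.513×10¹⁰.

P_net ≈ 4.95 W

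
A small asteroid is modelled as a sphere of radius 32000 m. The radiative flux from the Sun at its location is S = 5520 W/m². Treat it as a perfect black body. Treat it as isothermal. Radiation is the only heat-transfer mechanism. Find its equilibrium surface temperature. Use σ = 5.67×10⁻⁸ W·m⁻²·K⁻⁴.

At equilibrium, absorbed power = emitted power.
Absorbing cross-section = πr² = 3.217×10⁹ m²; emitting surface = 4πr² = 1.287×10¹⁰ m² (ratio 4).
S·A_cross = εσ·A_surf·T⁴  ⇒  T⁴ = S/(4σ).
T⁴ = 1.00·5520/(4·5.67×10⁻⁸) = 2.434×10¹⁰ K⁴.
T = (2.434×10¹⁰)^(1/4).

T ≈ 395 K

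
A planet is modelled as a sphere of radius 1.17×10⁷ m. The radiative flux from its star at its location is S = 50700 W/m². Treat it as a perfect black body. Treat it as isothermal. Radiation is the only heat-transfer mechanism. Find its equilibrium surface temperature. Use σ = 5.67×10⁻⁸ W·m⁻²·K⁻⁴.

T ≈ 688 K

At equilibrium, absorbed power = emitted power.
Absorbing cross-section = πr² = 4.301×10¹⁴ m²; emitting surface = 4πr² = 1.720×10¹⁵ m² (ratio 4).
S·A_cross = εσ·A_surf·T⁴  ⇒  T⁴ = S/(4σ).
T⁴ = 1.00·50700/(4·5.67×10⁻⁸) = 2.235×10¹¹ K⁴.
T = (2.235×10¹¹)^(1/4).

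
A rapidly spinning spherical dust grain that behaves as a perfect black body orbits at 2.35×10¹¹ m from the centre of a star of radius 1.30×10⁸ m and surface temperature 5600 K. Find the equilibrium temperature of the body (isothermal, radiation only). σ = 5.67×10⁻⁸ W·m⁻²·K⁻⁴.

T ≈ 93.1 K

The star's surface emits σT_*⁴; at distance d the flux is S = σT_*⁴(R_*/d)².
S = 5.67×10⁻⁸·(5600)⁴·(1.30×10⁸/2.35×10¹¹)² = 17.06 W/m².
For an isothermal sphere T⁴ = (1−a)S/(4σ) = 7.524×10⁷ K⁴.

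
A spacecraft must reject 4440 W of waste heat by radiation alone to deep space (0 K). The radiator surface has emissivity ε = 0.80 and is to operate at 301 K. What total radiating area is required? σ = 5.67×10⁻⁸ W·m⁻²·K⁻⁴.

A ≈ 11.9 m²

P = εσA T⁴ ⇒ A = P/(εσT⁴).
T⁴ = 8.209×10⁹ K⁴.
A = 4440/(0.80 × 5.67×10⁻⁸ × 8.209×10⁹).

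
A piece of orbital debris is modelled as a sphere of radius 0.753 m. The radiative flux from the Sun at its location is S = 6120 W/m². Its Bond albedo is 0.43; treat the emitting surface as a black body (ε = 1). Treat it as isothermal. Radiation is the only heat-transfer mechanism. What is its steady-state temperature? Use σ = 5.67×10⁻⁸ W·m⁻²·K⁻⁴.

At equilibrium, absorbed power = emitted power.
Absorbing cross-section = πr² = 1.781 m²; emitting surface = 4πr² = 7.125 m² (ratio 4).
(1−a)S·A_cross = εσ·A_surf·T⁴  ⇒  T⁴ = (1−a)S/(4σ).
T⁴ = 0.570·6120/(4·5.67×10⁻⁸) = 1.538×10¹⁰ K⁴.
T = (1.538×10¹⁰)^(1/4).

T ≈ 352 K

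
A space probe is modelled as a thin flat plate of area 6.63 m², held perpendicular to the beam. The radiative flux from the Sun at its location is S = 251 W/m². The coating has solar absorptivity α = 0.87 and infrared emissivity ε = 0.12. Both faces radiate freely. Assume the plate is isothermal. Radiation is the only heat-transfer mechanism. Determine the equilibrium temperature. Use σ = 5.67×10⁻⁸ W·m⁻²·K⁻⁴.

At equilibrium, absorbed power = emitted power.
Absorbing cross-section = A = 6.630 m²; emitting surface = 2A = 13.26 m² (ratio 2).
αS·A_cross = εσ·A_surf·T⁴  ⇒  T⁴ = αS/(ε·2σ).
T⁴ = 0.870·251/(0.12·2·5.67×10⁻⁸) = 1.605×10¹⁰ K⁴.
T = (1.605×10¹⁰)^(1/4).

T ≈ 356 K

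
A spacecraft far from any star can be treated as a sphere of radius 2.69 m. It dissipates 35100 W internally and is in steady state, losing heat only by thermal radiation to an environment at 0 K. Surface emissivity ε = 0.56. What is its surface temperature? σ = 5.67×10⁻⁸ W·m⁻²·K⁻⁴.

T ≈ 332 K

Steady state: internal power = radiated power, P = εσA T⁴.
Radiating area A = 4πr² = 90.93 m².
T⁴ = P/(εσA) = 35100/(0.56·5.67×10⁻⁸·90.93) = 1.216×10¹⁰ K⁴.
T = (1.216×10¹⁰)^(1/4).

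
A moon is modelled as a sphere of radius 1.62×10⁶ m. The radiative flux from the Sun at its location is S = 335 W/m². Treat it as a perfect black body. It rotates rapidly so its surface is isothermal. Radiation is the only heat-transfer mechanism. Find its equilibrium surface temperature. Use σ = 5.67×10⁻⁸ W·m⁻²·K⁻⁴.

At equilibrium, absorbed power = emitted power.
Absorbing cross-section = πr² = 8.245×10¹² m²; emitting surface = 4πr² = 3.298×10¹³ m² (ratio 4).
S·A_cross = εσ·A_surf·T⁴  ⇒  T⁴ = S/(4σ).
T⁴ = 1.00·335/(4·5.67×10⁻⁸) = 1.477×10⁹ K⁴.
T = (1.477×10⁹)^(1/4).

T ≈ 196 K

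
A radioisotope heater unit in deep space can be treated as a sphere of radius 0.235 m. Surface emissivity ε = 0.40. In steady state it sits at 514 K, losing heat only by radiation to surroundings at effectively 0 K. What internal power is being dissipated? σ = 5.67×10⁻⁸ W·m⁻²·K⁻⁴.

Steady state: P = εσA T⁴.
A = 4πr² = 0.6940 m²; T⁴ = (514)⁴ = 6.980×10¹⁰ K⁴.
P = 0.40 × 5.67×10⁻⁸ × 0.6940 × 6.980×10¹⁰.

P ≈ 1100 W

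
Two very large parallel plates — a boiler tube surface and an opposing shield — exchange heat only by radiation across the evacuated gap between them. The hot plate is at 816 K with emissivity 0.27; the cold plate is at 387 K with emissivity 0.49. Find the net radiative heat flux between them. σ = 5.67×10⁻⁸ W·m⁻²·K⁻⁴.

q ≈ 5030 W/m²

For two infinite grey parallel plates, q = σ(T₁⁴ − T₂⁴)/(1/ε₁ + 1/ε₂ − 1).
T₁⁴ − T₂⁴ = 4.434×10¹¹ − 2.243×10¹⁰ = 4.209×10¹¹ K⁴.
1/ε₁ + 1/ε₂ − 1 = 3.704 + 2.041 − 1 = 4.745.
q = 5.67×10⁻⁸ × 4.209×10¹¹ / 4.745.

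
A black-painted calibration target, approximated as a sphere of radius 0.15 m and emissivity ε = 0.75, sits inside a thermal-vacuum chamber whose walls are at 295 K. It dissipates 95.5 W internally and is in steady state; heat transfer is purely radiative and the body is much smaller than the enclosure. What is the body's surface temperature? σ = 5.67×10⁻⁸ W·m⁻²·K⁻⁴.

T ≈ 353 K

For a small grey body in a large enclosure, net radiated power = εσA(T⁴ − T_w⁴).
Steady state: P = εσA(T⁴ − T_w⁴) with A = 4πr² = 0.2827 m².
T⁴ = P/(εσA) + T_w⁴ = 95.5/(0.75·5.67×10⁻⁸·0.2827) + (295)⁴
    = 7.943×10⁹ + 7.573×10⁹ = 1.552×10¹⁰ K⁴.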